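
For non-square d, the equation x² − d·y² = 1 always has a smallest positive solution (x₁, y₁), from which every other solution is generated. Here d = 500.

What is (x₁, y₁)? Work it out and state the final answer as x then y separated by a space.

930249 41602

[22; 2,1,3,2,1,…,1,2,44] for √500; ℓ=14 ⇒ convergent index 13
i=0: a=22 ⇒ p=22, q=1
i=1: a=2 ⇒ p=45, q=2
i=2: a=1 ⇒ p=67, q=3
i=3: a=3 ⇒ p=246, q=11
…
i=6: a=1 ⇒ p=1364, q=61
…
i=8: a=1 ⇒ p=15809, q=707
…
i=11: a=3 ⇒ p=259205, q=11592
i=12: a=1 ⇒ p=335522, q=15005
i=13: a=2 ⇒ p=930249, q=41602
(x₁, y₁) = (930249, 41602);  930249² − 500·41602² = 1 ✓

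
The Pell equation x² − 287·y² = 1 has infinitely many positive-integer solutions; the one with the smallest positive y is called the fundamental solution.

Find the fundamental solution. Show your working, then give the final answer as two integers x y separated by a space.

[16; 1,15,1,32] for √287; ℓ=4 ⇒ convergent index 3
k=0  a_k=16  p_k/q_k = 16/1
k=1  a_k=1  p_k/q_k = 17/1
k=2  a_k=15  p_k/q_k = 271/16
k=3  a_k=1  p_k/q_k = 288/17
(x₁, y₁) = (288, 17);  288² − 287·17² = 1 ✓

288 17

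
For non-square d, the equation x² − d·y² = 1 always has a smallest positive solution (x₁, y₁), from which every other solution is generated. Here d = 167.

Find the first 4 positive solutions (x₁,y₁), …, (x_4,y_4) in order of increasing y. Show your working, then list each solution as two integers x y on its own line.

168 13
56447 4368
18966024 1467635
6372527617 493120992

√167 = [12; 1,11,1,24, …], period ℓ=4 (even) → k=3
k=0  a_k=12  p_k/q_k = 12/1
k=1  a_k=1  p_k/q_k = 13/1
k=2  a_k=11  p_k/q_k = 155/12
k=3  a_k=1  p_k/q_k = 168/13
→ (168, 13).  Check: 168²=28224, 167·13²=28223, difference 1.
(x_2, y_2) = (168·168 + 167·13·13, 168·13 + 13·168) = (56447, 4368)
(x_3, y_3) = (168·56447 + 167·13·4368, 168·4368 + 13·56447) = (18966024, 1467635)
(x_4, y_4) = (168·18966024 + 167·13·1467635, 168·1467635 + 13·18966024) = (6372527617, 493120992)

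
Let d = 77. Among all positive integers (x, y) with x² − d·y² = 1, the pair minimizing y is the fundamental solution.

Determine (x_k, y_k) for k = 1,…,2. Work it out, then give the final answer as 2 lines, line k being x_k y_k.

d=77: √d = [8; 1,3,2,3,1,16] (ℓ=6, even), read p_5/q_5
i=0: a=8 ⇒ p=8, q=1
i=1: a=1 ⇒ p=9, q=1
i=2: a=3 ⇒ p=35, q=4
…
i=4: a=3 ⇒ p=272, q=31
i=5: a=1 ⇒ p=351, q=40
fundamental: x₁=351, y₁=40  (since 123201 − 77·1600 = 1)
(351+40√77)^2 = 246401 + 28080√77

351 40
246401 28080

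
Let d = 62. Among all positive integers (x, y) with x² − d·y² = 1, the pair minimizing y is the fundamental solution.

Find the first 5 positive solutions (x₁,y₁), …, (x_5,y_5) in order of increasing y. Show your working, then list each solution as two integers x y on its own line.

[7; 1,6,1,14] for √62; ℓ=4 ⇒ convergent index 3
k=0  a_k=7  p_k/q_k = 7/1
k=1  a_k=1  p_k/q_k = 8/1
k=2  a_k=6  p_k/q_k = 55/7
k=3  a_k=1  p_k/q_k = 63/8
(x₁, y₁) = (63, 8);  63² − 62·8² = 1 ✓
n=2: (63,8)∘(63,8) = (63·63+62·8·8, 63·8+8·63) = (7937,1008)
n=3: (7937,1008)∘(63,8) = (63·7937+62·8·1008, 63·1008+8·7937) = (999999,127000)
n=4: (999999,127000)∘(63,8) = (63·999999+62·8·127000, 63·127000+8·999999) = (125991937,16000992)
n=5: (125991937,16000992)∘(63,8) = (63·125991937+62·8·16000992, 63·16000992+8·125991937) = (15873984063,2015997992)

63 8
7937 1008
999999 127000
125991937 16000992
15873984063 2015997992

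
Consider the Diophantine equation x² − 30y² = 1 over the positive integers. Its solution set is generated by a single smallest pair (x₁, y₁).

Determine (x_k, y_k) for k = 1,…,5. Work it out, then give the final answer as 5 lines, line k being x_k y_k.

√30 → a₀=5, period (2,10); ℓ=2 even so k=1
a_0=5:  p_0=5·1+0=5,  q_0=5·0+1=1
a_1=2:  p_1=2·5+1=11,  q_1=2·1+0=2
(x₁, y₁) = (11, 2);  11² − 30·2² = 1 ✓
(x_2, y_2) = (11·11 + 30·2·2, 11·2 + 2·11) = (241, 44)
(x_3, y_3) = (11·241 + 30·2·44, 11·44 + 2·241) = (5291, 966)
(x_4, y_4) = (11·5291 + 30·2·966, 11·966 + 2·5291) = (116161, 21208)
(x_5, y_5) = (11·116161 + 30·2·21208, 11·21208 + 2·116161) = (2550251, 465610)

11 2
241 44
5291 966
116161 21208
2550251 465610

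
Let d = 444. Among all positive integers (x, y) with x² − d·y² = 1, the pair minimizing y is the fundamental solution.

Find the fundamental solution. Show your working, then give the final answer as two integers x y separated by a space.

[21; 14,42] for √444; ℓ=2 ⇒ convergent index 1
k=0  a_k=21  p_k/q_k = 21/1
k=1  a_k=14  p_k/q_k = 295/14
→ (295, 14).  Check: 295²=87025, 444·14²=87024, difference 1.

295 14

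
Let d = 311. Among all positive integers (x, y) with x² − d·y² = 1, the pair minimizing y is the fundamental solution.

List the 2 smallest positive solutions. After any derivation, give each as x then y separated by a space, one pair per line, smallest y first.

16883880 957397
570130807708799 32329152120720

[17; 1,1,1,2,1,…,1,1,34] for √311; ℓ=16 ⇒ convergent index 15
k=0  a_k=17  p_k/q_k = 17/1
…
k=2  a_k=1  p_k/q_k = 35/2
k=3  a_k=1  p_k/q_k = 53/3
k=4  a_k=2  p_k/q_k = 141/8
…
k=7  a_k=3  p_k/q_k = 4109/233
…
k=9  a_k=3  p_k/q_k = 217583/12338
k=10  a_k=6  p_k/q_k = 1376656/78063
k=11  a_k=1  p_k/q_k = 1594239/90401
k=12  a_k=2  p_k/q_k = 4565134/258865
…
k=14  a_k=1  p_k/q_k = 10724507/608131
k=15  a_k=1  p_k/q_k = 16883880/957397
fundamental: x₁=16883880, y₁=957397  (since 285065403854400 − 311·916609015609 = 1)
(16883880+957397√311)^2 = 570130807708799 + 32329152120720√311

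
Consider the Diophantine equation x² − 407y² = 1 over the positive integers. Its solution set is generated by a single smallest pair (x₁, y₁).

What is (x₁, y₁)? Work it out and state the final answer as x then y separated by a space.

√407 → a₀=20, period (5,1,2,1,5,40); ℓ=6 even so k=5
step 0: (20, 1)  from 20·(1,0) + (0,1)
…
step 2: (121, 6)  from 1·(101,5) + (20,1)
…
step 4: (464, 23)  from 1·(343,17) + (121,6)
step 5: (2663, 132)  from 5·(464,23) + (343,17)
(x₁, y₁) = (2663, 132);  2663² − 407·132² = 1 ✓

2663 132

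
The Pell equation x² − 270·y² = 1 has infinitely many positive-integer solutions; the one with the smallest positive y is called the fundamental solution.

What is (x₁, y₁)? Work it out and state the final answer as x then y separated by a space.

d=270: √d = [16; 2,3,6,3,2,32] (ℓ=6, even), read p_5/q_5
step 0: (16, 1)  from 16·(1,0) + (0,1)
…
step 4: (2284, 139)  from 3·(723,44) + (115,7)
step 5: (5291, 322)  from 2·(2284,139) + (723,44)
fundamental: x₁=5291, y₁=322  (since 27994681 − 270·103684 = 1)

5291 322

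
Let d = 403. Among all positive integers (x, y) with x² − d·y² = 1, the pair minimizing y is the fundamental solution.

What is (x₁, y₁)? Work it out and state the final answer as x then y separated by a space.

[20; 13,2,1,3,1,3,1,2,13,40] for √403; ℓ=10 ⇒ convergent index 9
step 0: (20, 1)  from 20·(1,0) + (0,1)
step 1: (261, 13)  from 13·(20,1) + (1,0)
step 2: (542, 27)  from 2·(261,13) + (20,1)
step 3: (803, 40)  from 1·(542,27) + (261,13)
step 4: (2951, 147)  from 3·(803,40) + (542,27)
…
step 7: (17967, 895)  from 1·(14213,708) + (3754,187)
step 8: (50147, 2498)  from 2·(17967,895) + (14213,708)
step 9: (669878, 33369)  from 13·(50147,2498) + (17967,895)
→ (669878, 33369).  Check: 669878²=448736534884, 403·33369²=448736534883, difference 1.

669878 33369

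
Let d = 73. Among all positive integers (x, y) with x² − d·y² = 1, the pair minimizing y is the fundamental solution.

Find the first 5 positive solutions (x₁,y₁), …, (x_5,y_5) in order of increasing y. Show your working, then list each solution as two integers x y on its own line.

[8; 1,1,5,5,1,1,16] for √73; ℓ=7 ⇒ convergent index 13
i=0: a=8 ⇒ p=8, q=1
…
i=3: a=5 ⇒ p=94, q=11
i=4: a=5 ⇒ p=487, q=57
i=5: a=1 ⇒ p=581, q=68
i=6: a=1 ⇒ p=1068, q=125
…
i=8: a=1 ⇒ p=18737, q=2193
i=9: a=1 ⇒ p=36406, q=4261
i=10: a=5 ⇒ p=200767, q=23498
i=11: a=5 ⇒ p=1040241, q=121751
i=12: a=1 ⇒ p=1241008, q=145249
i=13: a=1 ⇒ p=2281249, q=267000
(x₁, y₁) = (2281249, 267000);  2281249² − 73·267000² = 1 ✓
k=2:  x_2 = 2281249·2281249+73·267000·267000 = 10408194000001,  y_2 = 2281249·267000+267000·2281249 = 1218186966000
k=3:  x_3 = 2281249·10408194000001+73·267000·1218186966000 = 47487364308614281249,  y_3 = 2281249·1218186966000+267000·10408194000001 = 5557975596000801000
k=4:  x_4 = 2281249·47487364308614281249+73·267000·5557975596000801000 = 216661004683313632776000001,  y_4 = 2281249·5557975596000801000+267000·47487364308614281249 = 25358252540801244373932000
k=5:  x_5 = 2281249·216661004683313632776000001+73·267000·25358252540801244373932000 = 988515400545561595548925838281249,  y_5 = 2281249·25358252540801244373932000+267000·216661004683313632776000001 = 115696976500895037877980001335000

2281249 267000
10408194000001 1218186966000
47487364308614281249 5557975596000801000
216661004683313632776000001 25358252540801244373932000
988515400545561595548925838281249 115696976500895037877980001335000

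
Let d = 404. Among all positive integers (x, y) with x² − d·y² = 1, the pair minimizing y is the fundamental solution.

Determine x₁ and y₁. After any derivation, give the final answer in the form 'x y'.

d=404: √d = [20; 10,40] (ℓ=2, even), read p_1/q_1
k=0  a_k=20  p_k/q_k = 20/1
k=1  a_k=10  p_k/q_k = 201/10
fundamental: x₁=201, y₁=10  (since 40401 − 404·100 = 1)

201 10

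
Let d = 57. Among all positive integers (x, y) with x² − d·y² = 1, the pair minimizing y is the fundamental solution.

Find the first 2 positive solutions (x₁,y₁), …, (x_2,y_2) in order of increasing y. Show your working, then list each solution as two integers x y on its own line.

151 20
45601 6040

[7; 1,1,4,1,1,14] for √57; ℓ=6 ⇒ convergent index 5
k=0  a_k=7  p_k/q_k = 7/1
k=1  a_k=1  p_k/q_k = 8/1
…
k=3  a_k=4  p_k/q_k = 68/9
k=4  a_k=1  p_k/q_k = 83/11
k=5  a_k=1  p_k/q_k = 151/20
(x₁, y₁) = (151, 20);  151² − 57·20² = 1 ✓
(x_2, y_2) = (151·151 + 57·20·20, 151·20 + 20·151) = (45601, 6040)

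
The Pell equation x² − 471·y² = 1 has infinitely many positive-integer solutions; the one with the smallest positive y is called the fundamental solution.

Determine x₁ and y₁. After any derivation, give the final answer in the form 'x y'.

7838695 361188

√471 → a₀=21, period (1,2,2,1,3,…,2,1,42); ℓ=14 even so k=13
step 0: (21, 1)  from 21·(1,0) + (0,1)
step 1: (22, 1)  from 1·(21,1) + (1,0)
…
step 3: (152, 7)  from 2·(65,3) + (22,1)
step 4: (217, 10)  from 1·(152,7) + (65,3)
…
step 11: (2331742, 107441)  from 2·(843469,38865) + (644804,29711)
step 12: (5506953, 253747)  from 2·(2331742,107441) + (843469,38865)
step 13: (7838695, 361188)  from 1·(5506953,253747) + (2331742,107441)
→ (7838695, 361188).  Check: 7838695²=61445139303025, 471·361188²=61445139303024, difference 1.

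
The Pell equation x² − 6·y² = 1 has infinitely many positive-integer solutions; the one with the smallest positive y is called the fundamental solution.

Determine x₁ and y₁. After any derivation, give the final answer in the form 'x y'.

5 2

√6 → a₀=2, period (2,4); ℓ=2 even so k=1
a_0=2:  p_0=2·1+0=2,  q_0=2·0+1=1
a_1=2:  p_1=2·2+1=5,  q_1=2·1+0=2
→ (5, 2).  Check: 5²=25, 6·2²=24, difference 1.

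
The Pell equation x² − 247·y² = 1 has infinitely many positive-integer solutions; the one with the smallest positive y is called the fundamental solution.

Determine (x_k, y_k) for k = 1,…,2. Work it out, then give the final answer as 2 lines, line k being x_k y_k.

[15; 1,2,1,1,9,1,9,1,1,2,1,30] for √247; ℓ=12 ⇒ convergent index 11
k=0  a_k=15  p_k/q_k = 15/1
…
k=3  a_k=1  p_k/q_k = 63/4
k=4  a_k=1  p_k/q_k = 110/7
…
k=10  a_k=2  p_k/q_k = 61089/3887
k=11  a_k=1  p_k/q_k = 85292/5427
→ (85292, 5427).  Check: 85292²=7274725264, 247·5427²=7274725263, difference 1.
k=2:  x_2 = 85292·85292+247·5427·5427 = 14549450527,  y_2 = 85292·5427+5427·85292 = 925759368

85292 5427
14549450527 925759368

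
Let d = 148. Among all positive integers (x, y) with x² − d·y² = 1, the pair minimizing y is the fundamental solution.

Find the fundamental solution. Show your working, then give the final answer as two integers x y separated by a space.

d=148: √d = [12; 6,24] (ℓ=2, even), read p_1/q_1
k=0  a_k=12  p_k/q_k = 12/1
k=1  a_k=6  p_k/q_k = 73/6
fundamental: x₁=73, y₁=6  (since 5329 − 148·36 = 1)

73 6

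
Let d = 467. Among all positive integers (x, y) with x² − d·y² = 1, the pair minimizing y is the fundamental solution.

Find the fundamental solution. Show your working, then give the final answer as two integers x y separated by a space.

1625626 75225

√467 = [21; 1,1,1,1,3,…,1,1,42, …], period ℓ=14 (even) → k=13
a_0=21:  p_0=21·1+0=21,  q_0=21·0+1=1
a_1=1:  p_1=1·21+1=22,  q_1=1·1+0=1
a_2=1:  p_2=1·22+21=43,  q_2=1·1+1=2
…
a_4=1:  p_4=1·65+43=108,  q_4=1·3+2=5
a_5=3:  p_5=3·108+65=389,  q_5=3·5+3=18
…
a_7=21:  p_7=21·1275+389=27164,  q_7=21·59+18=1257
…
a_9=3:  p_9=3·82767+27164=275465,  q_9=3·3830+1257=12747
a_10=1:  p_10=1·275465+82767=358232,  q_10=1·12747+3830=16577
…
a_12=1:  p_12=1·633697+358232=991929,  q_12=1·29324+16577=45901
a_13=1:  p_13=1·991929+633697=1625626,  q_13=1·45901+29324=75225
→ (1625626, 75225).  Check: 1625626²=2642659891876, 467·75225²=2642659891875, difference 1.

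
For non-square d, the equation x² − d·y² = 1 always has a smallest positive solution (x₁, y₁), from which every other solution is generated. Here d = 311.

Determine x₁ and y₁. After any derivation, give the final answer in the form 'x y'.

16883880 957397

√311 → a₀=17, period (1,1,1,2,1,…,1,1,34); ℓ=16 even so k=15
k=0  a_k=17  p_k/q_k = 17/1
k=1  a_k=1  p_k/q_k = 18/1
…
k=3  a_k=1  p_k/q_k = 53/3
k=4  a_k=2  p_k/q_k = 141/8
k=5  a_k=1  p_k/q_k = 194/11
k=6  a_k=6  p_k/q_k = 1305/74
k=7  a_k=3  p_k/q_k = 4109/233
k=8  a_k=17  p_k/q_k = 71158/4035
k=9  a_k=3  p_k/q_k = 217583/12338
…
k=11  a_k=1  p_k/q_k = 1594239/90401
…
k=13  a_k=1  p_k/q_k = 6159373/349266
k=14  a_k=1  p_k/q_k = 10724507/608131
k=15  a_k=1  p_k/q_k = 16883880/957397
(x₁, y₁) = (16883880, 957397);  16883880² − 311·957397² = 1 ✓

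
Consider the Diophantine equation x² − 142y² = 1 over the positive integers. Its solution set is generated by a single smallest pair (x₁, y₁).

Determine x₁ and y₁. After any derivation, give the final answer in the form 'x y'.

d=142: √d = [11; 1,10,1,22] (ℓ=4, even), read p_3/q_3
step 0: (11, 1)  from 11·(1,0) + (0,1)
step 1: (12, 1)  from 1·(11,1) + (1,0)
step 2: (131, 11)  from 10·(12,1) + (11,1)
step 3: (143, 12)  from 1·(131,11) + (12,1)
fundamental: x₁=143, y₁=12  (since 20449 − 142·144 = 1)

143 12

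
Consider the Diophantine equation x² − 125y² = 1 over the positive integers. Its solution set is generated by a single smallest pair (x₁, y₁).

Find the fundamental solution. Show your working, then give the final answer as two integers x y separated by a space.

930249 83204

[11; 5,1,1,5,22] for √125; ℓ=5 ⇒ convergent index 9
k=0  a_k=11  p_k/q_k = 11/1
k=1  a_k=5  p_k/q_k = 56/5
k=2  a_k=1  p_k/q_k = 67/6
k=3  a_k=1  p_k/q_k = 123/11
k=4  a_k=5  p_k/q_k = 682/61
k=5  a_k=22  p_k/q_k = 15127/1353
…
k=7  a_k=1  p_k/q_k = 91444/8179
k=8  a_k=1  p_k/q_k = 167761/15005
k=9  a_k=5  p_k/q_k = 930249/83204
(x₁, y₁) = (930249, 83204);  930249² − 125·83204² = 1 ✓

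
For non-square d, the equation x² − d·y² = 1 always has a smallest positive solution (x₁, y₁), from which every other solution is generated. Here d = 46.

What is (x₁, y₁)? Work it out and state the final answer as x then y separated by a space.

24335 3588

[6; 1,3,1,1,2,6,2,1,1,3,1,12] for √46; ℓ=12 ⇒ convergent index 11
a_0=6:  p_0=6·1+0=6,  q_0=6·0+1=1
…
a_3=1:  p_3=1·27+7=34,  q_3=1·4+1=5
…
a_5=2:  p_5=2·61+34=156,  q_5=2·9+5=23
a_6=6:  p_6=6·156+61=997,  q_6=6·23+9=147
a_7=2:  p_7=2·997+156=2150,  q_7=2·147+23=317
…
a_9=1:  p_9=1·3147+2150=5297,  q_9=1·464+317=781
a_10=3:  p_10=3·5297+3147=19038,  q_10=3·781+464=2807
a_11=1:  p_11=1·19038+5297=24335,  q_11=1·2807+781=3588
→ (24335, 3588).  Check: 24335²=592192225, 46·3588²=592192224, difference 1.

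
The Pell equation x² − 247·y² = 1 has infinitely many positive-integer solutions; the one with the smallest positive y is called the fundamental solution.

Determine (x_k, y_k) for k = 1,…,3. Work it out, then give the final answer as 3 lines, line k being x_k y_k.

85292 5427
14549450527 925759368
2481903468612476 157919736025485

√247 = [15; 1,2,1,1,9,1,9,1,1,2,1,30, …], period ℓ=12 (even) → k=11
i=0: a=15 ⇒ p=15, q=1
i=1: a=1 ⇒ p=16, q=1
i=2: a=2 ⇒ p=47, q=3
…
i=4: a=1 ⇒ p=110, q=7
i=5: a=9 ⇒ p=1053, q=67
i=6: a=1 ⇒ p=1163, q=74
…
i=8: a=1 ⇒ p=12683, q=807
…
i=10: a=2 ⇒ p=61089, q=3887
i=11: a=1 ⇒ p=85292, q=5427
fundamental: x₁=85292, y₁=5427  (since 7274725264 − 247·29452329 = 1)
(85292+5427√247)^2 = 14549450527 + 925759368√247
(85292+5427√247)^3 = 2481903468612476 + 157919736025485√247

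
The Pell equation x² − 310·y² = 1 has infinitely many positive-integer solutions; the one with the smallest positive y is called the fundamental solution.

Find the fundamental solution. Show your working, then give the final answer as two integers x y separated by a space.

[17; 1,1,1,1,5,…,1,1,34] for √310; ℓ=16 ⇒ convergent index 15
a_0=17:  p_0=17·1+0=17,  q_0=17·0+1=1
a_1=1:  p_1=1·17+1=18,  q_1=1·1+0=1
a_2=1:  p_2=1·18+17=35,  q_2=1·1+1=2
…
a_4=1:  p_4=1·53+35=88,  q_4=1·3+2=5
a_5=5:  p_5=5·88+53=493,  q_5=5·5+3=28
a_6=3:  p_6=3·493+88=1567,  q_6=3·28+5=89
…
a_11=5:  p_11=5·28928+7747=152387,  q_11=5·1643+440=8655
…
a_13=1:  p_13=1·181315+152387=333702,  q_13=1·10298+8655=18953
a_14=1:  p_14=1·333702+181315=515017,  q_14=1·18953+10298=29251
a_15=1:  p_15=1·515017+333702=848719,  q_15=1·29251+18953=48204
fundamental: x₁=848719, y₁=48204  (since 720323940961 − 310·2323625616 = 1)

848719 48204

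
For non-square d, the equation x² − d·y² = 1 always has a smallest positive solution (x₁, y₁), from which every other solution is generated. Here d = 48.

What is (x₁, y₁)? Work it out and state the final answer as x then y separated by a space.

7 1

[6; 1,12] for √48; ℓ=2 ⇒ convergent index 1
i=0: a=6 ⇒ p=6, q=1
i=1: a=1 ⇒ p=7, q=1
fundamental: x₁=7, y₁=1  (since 49 − 48·1 = 1)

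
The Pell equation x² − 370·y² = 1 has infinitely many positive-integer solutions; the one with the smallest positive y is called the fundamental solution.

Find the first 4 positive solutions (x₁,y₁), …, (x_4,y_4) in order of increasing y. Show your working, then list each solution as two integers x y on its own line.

213859 11118
91471343761 4755368724
39123940210553539 2033956799880714
16734013458886067250241 869959934526623861928

√370 = [19; 4,4,38, …], period ℓ=3 (odd) → k=5
a_0=19:  p_0=19·1+0=19,  q_0=19·0+1=1
…
a_3=38:  p_3=38·327+77=12503,  q_3=38·17+4=650
a_4=4:  p_4=4·12503+327=50339,  q_4=4·650+17=2617
a_5=4:  p_5=4·50339+12503=213859,  q_5=4·2617+650=11118
(x₁, y₁) = (213859, 11118);  213859² − 370·11118² = 1 ✓
k=2:  x_2 = 213859·213859+370·11118·11118 = 91471343761,  y_2 = 213859·11118+11118·213859 = 4755368724
k=3:  x_3 = 213859·91471343761+370·11118·4755368724 = 39123940210553539,  y_3 = 213859·4755368724+11118·91471343761 = 2033956799880714
k=4:  x_4 = 213859·39123940210553539+370·11118·2033956799880714 = 16734013458886067250241,  y_4 = 213859·2033956799880714+11118·39123940210553539 = 869959934526623861928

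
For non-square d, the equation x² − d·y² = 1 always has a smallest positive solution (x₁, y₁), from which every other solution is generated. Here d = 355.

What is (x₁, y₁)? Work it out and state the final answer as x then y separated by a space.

[18; 1,5,3,3,1,6,1,3,3,5,1,36] for √355; ℓ=12 ⇒ convergent index 11
a_0=18:  p_0=18·1+0=18,  q_0=18·0+1=1
a_1=1:  p_1=1·18+1=19,  q_1=1·1+0=1
…
a_3=3:  p_3=3·113+19=358,  q_3=3·6+1=19
a_4=3:  p_4=3·358+113=1187,  q_4=3·19+6=63
…
a_7=1:  p_7=1·10457+1545=12002,  q_7=1·555+82=637
a_8=3:  p_8=3·12002+10457=46463,  q_8=3·637+555=2466
a_9=3:  p_9=3·46463+12002=151391,  q_9=3·2466+637=8035
a_10=5:  p_10=5·151391+46463=803418,  q_10=5·8035+2466=42641
a_11=1:  p_11=1·803418+151391=954809,  q_11=1·42641+8035=50676
fundamental: x₁=954809, y₁=50676  (since 911660226481 − 355·2568056976 = 1)

954809 50676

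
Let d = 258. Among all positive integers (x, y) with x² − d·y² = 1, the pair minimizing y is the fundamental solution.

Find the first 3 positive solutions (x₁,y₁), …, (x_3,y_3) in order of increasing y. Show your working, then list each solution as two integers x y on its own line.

257 16
132097 8224
67897601 4227120

d=258: √d = [16; 16,32] (ℓ=2, even), read p_1/q_1
a_0=16:  p_0=16·1+0=16,  q_0=16·0+1=1
a_1=16:  p_1=16·16+1=257,  q_1=16·1+0=16
→ (257, 16).  Check: 257²=66049, 258·16²=66048, difference 1.
(x_2, y_2) = (257·257 + 258·16·16, 257·16 + 16·257) = (132097, 8224)
(x_3, y_3) = (257·132097 + 258·16·8224, 257·8224 + 16·132097) = (67897601, 4227120)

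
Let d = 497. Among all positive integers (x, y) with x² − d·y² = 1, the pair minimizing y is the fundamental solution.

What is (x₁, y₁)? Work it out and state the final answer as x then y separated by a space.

1201887 53912

√497 → a₀=22, period (3,2,2,5,6,5,2,2,3,44); ℓ=10 even so k=9
i=0: a=22 ⇒ p=22, q=1
…
i=2: a=2 ⇒ p=156, q=7
i=3: a=2 ⇒ p=379, q=17
i=4: a=5 ⇒ p=2051, q=92
i=5: a=6 ⇒ p=12685, q=569
i=6: a=5 ⇒ p=65476, q=2937
i=7: a=2 ⇒ p=143637, q=6443
i=8: a=2 ⇒ p=352750, q=15823
i=9: a=3 ⇒ p=1201887, q=53912
→ (1201887, 53912).  Check: 1201887²=1444532360769, 497·53912²=1444532360768, difference 1.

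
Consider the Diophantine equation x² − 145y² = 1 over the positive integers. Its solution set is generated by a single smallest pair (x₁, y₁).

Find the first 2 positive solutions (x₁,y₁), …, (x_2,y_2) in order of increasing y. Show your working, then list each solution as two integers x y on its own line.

289 24
167041 13872

√145 = [12; 24, …], period ℓ=1 (odd) → k=1
k=0  a_k=12  p_k/q_k = 12/1
k=1  a_k=24  p_k/q_k = 289/24
fundamental: x₁=289, y₁=24  (since 83521 − 145·576 = 1)
k=2:  x_2 = 289·289+145·24·24 = 167041,  y_2 = 289·24+24·289 = 13872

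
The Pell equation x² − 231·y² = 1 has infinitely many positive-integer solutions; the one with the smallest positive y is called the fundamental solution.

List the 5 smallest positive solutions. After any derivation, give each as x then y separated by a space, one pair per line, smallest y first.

76 5
11551 760
1755676 115515
266851201 17557520
40559626876 2668627525

d=231: √d = [15; 5,30] (ℓ=2, even), read p_1/q_1
i=0: a=15 ⇒ p=15, q=1
i=1: a=5 ⇒ p=76, q=5
fundamental: x₁=76, y₁=5  (since 5776 − 231·25 = 1)
n=2: (76,5)∘(76,5) = (76·76+231·5·5, 76·5+5·76) = (11551,760)
n=3: (11551,760)∘(76,5) = (76·11551+231·5·760, 76·760+5·11551) = (1755676,115515)
n=4: (1755676,115515)∘(76,5) = (76·1755676+231·5·115515, 76·115515+5·1755676) = (266851201,17557520)
n=5: (266851201,17557520)∘(76,5) = (76·266851201+231·5·17557520, 76·17557520+5·266851201) = (40559626876,2668627525)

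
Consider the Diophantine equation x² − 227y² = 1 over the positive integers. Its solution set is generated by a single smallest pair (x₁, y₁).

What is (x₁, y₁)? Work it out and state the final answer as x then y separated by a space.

226 15

d=227: √d = [15; 15,30] (ℓ=2, even), read p_1/q_1
step 0: (15, 1)  from 15·(1,0) + (0,1)
step 1: (226, 15)  from 15·(15,1) + (1,0)
(x₁, y₁) = (226, 15);  226² − 227·15² = 1 ✓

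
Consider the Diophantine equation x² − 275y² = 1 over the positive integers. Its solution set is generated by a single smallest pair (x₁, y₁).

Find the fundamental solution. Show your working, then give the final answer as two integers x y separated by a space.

199 12

d=275: √d = [16; 1,1,2,1,1,32] (ℓ=6, even), read p_5/q_5
a_0=16:  p_0=16·1+0=16,  q_0=16·0+1=1
a_1=1:  p_1=1·16+1=17,  q_1=1·1+0=1
a_2=1:  p_2=1·17+16=33,  q_2=1·1+1=2
a_3=2:  p_3=2·33+17=83,  q_3=2·2+1=5
a_4=1:  p_4=1·83+33=116,  q_4=1·5+2=7
a_5=1:  p_5=1·116+83=199,  q_5=1·7+5=12
fundamental: x₁=199, y₁=12  (since 39601 − 275·144 = 1)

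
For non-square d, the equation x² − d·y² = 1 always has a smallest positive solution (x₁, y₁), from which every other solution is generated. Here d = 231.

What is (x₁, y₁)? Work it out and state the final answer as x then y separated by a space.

[15; 5,30] for √231; ℓ=2 ⇒ convergent index 1
i=0: a=15 ⇒ p=15, q=1
i=1: a=5 ⇒ p=76, q=5
fundamental: x₁=76, y₁=5  (since 5776 − 231·25 = 1)

76 5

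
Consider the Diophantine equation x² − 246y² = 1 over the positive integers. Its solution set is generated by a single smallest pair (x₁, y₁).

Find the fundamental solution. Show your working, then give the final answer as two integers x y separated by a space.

88805 5662

√246 → a₀=15, period (1,2,5,1,14,1,5,2,1,30); ℓ=10 even so k=9
a_0=15:  p_0=15·1+0=15,  q_0=15·0+1=1
a_1=1:  p_1=1·15+1=16,  q_1=1·1+0=1
a_2=2:  p_2=2·16+15=47,  q_2=2·1+1=3
…
a_5=14:  p_5=14·298+251=4423,  q_5=14·19+16=282
…
a_8=2:  p_8=2·28028+4721=60777,  q_8=2·1787+301=3875
a_9=1:  p_9=1·60777+28028=88805,  q_9=1·3875+1787=5662
(x₁, y₁) = (88805, 5662);  88805² − 246·5662² = 1 ✓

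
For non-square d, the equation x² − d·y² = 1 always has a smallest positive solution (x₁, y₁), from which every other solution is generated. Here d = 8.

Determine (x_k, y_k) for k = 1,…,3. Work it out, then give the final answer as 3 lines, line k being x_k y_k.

[2; 1,4] for √8; ℓ=2 ⇒ convergent index 1
step 0: (2, 1)  from 2·(1,0) + (0,1)
step 1: (3, 1)  from 1·(2,1) + (1,0)
(x₁, y₁) = (3, 1);  3² − 8·1² = 1 ✓
k=2:  x_2 = 3·3+8·1·1 = 17,  y_2 = 3·1+1·3 = 6
k=3:  x_3 = 3·17+8·1·6 = 99,  y_3 = 3·6+1·17 = 35

3 1
17 6
99 35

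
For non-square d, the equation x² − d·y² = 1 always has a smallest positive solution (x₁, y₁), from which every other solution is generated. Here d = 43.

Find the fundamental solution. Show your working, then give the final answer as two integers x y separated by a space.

3482 531

d=43: √d = [6; 1,1,3,1,5,1,3,1,1,12] (ℓ=10, even), read p_9/q_9
i=0: a=6 ⇒ p=6, q=1
…
i=2: a=1 ⇒ p=13, q=2
i=3: a=3 ⇒ p=46, q=7
i=4: a=1 ⇒ p=59, q=9
…
i=6: a=1 ⇒ p=400, q=61
i=7: a=3 ⇒ p=1541, q=235
i=8: a=1 ⇒ p=1941, q=296
i=9: a=1 ⇒ p=3482, q=531
(x₁, y₁) = (3482, 531);  3482² − 43·531² = 1 ✓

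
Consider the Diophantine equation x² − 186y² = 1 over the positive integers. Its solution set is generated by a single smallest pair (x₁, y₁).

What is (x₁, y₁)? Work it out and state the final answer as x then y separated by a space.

7501 550

√186 = [13; 1,1,1,3,4,3,1,1,1,26, …], period ℓ=10 (even) → k=9
a_0=13:  p_0=13·1+0=13,  q_0=13·0+1=1
a_1=1:  p_1=1·13+1=14,  q_1=1·1+0=1
a_2=1:  p_2=1·14+13=27,  q_2=1·1+1=2
a_3=1:  p_3=1·27+14=41,  q_3=1·2+1=3
a_4=3:  p_4=3·41+27=150,  q_4=3·3+2=11
a_5=4:  p_5=4·150+41=641,  q_5=4·11+3=47
a_6=3:  p_6=3·641+150=2073,  q_6=3·47+11=152
a_7=1:  p_7=1·2073+641=2714,  q_7=1·152+47=199
a_8=1:  p_8=1·2714+2073=4787,  q_8=1·199+152=351
a_9=1:  p_9=1·4787+2714=7501,  q_9=1·351+199=550
→ (7501, 550).  Check: 7501²=56265001, 186·550²=56265000, difference 1.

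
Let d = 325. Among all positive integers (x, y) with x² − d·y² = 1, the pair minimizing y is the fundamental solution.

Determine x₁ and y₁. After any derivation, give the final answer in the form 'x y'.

649 36

[18; 36] for √325; ℓ=1 ⇒ convergent index 1
k=0  a_k=18  p_k/q_k = 18/1
k=1  a_k=36  p_k/q_k = 649/36
(x₁, y₁) = (649, 36);  649² − 325·36² = 1 ✓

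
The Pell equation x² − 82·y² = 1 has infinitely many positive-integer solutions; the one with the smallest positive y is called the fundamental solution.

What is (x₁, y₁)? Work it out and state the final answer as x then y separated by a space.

√82 = [9; 18, …], period ℓ=1 (odd) → k=1
i=0: a=9 ⇒ p=9, q=1
i=1: a=18 ⇒ p=163, q=18
fundamental: x₁=163, y₁=18  (since 26569 − 82·324 = 1)

163 18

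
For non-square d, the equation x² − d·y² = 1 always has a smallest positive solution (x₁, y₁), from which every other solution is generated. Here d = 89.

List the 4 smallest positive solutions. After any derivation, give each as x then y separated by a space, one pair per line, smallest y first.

500001 53000
500002000001 53000106000
500003000004500001 53000212000159000
500004000010000008000001 53000318000530000212000

[9; 2,3,3,2,18] for √89; ℓ=5 ⇒ convergent index 9
step 0: (9, 1)  from 9·(1,0) + (0,1)
step 1: (19, 2)  from 2·(9,1) + (1,0)
step 2: (66, 7)  from 3·(19,2) + (9,1)
…
step 4: (500, 53)  from 2·(217,23) + (66,7)
…
step 6: (18934, 2007)  from 2·(9217,977) + (500,53)
step 7: (66019, 6998)  from 3·(18934,2007) + (9217,977)
step 8: (216991, 23001)  from 3·(66019,6998) + (18934,2007)
step 9: (500001, 53000)  from 2·(216991,23001) + (66019,6998)
→ (500001, 53000).  Check: 500001²=250001000001, 89·53000²=250001000000, difference 1.
k=2:  x_2 = 500001·500001+89·53000·53000 = 500002000001,  y_2 = 500001·53000+53000·500001 = 53000106000
k=3:  x_3 = 500001·500002000001+89·53000·53000106000 = 500003000004500001,  y_3 = 500001·53000106000+53000·500002000001 = 53000212000159000
k=4:  x_4 = 500001·500003000004500001+89·53000·53000212000159000 = 500004000010000008000001,  y_4 = 500001·53000212000159000+53000·500003000004500001 = 53000318000530000212000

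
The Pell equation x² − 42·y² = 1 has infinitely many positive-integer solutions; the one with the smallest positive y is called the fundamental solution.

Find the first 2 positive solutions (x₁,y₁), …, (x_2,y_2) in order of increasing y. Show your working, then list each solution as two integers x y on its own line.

13 2
337 52

[6; 2,12] for √42; ℓ=2 ⇒ convergent index 1
a_0=6:  p_0=6·1+0=6,  q_0=6·0+1=1
a_1=2:  p_1=2·6+1=13,  q_1=2·1+0=2
fundamental: x₁=13, y₁=2  (since 169 − 42·4 = 1)
(13+2√42)^2 = 337 + 52√42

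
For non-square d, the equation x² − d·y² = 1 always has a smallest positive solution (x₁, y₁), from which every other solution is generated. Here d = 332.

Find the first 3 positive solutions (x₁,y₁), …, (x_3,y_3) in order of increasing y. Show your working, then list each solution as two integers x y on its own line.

13447 738
361643617 19847772
9726043422151 533785979430

[18; 4,1,1,8,1,1,4,36] for √332; ℓ=8 ⇒ convergent index 7
i=0: a=18 ⇒ p=18, q=1
i=1: a=4 ⇒ p=73, q=4
i=2: a=1 ⇒ p=91, q=5
i=3: a=1 ⇒ p=164, q=9
…
i=5: a=1 ⇒ p=1567, q=86
i=6: a=1 ⇒ p=2970, q=163
i=7: a=4 ⇒ p=13447, q=738
fundamental: x₁=13447, y₁=738  (since 180821809 − 332·544644 = 1)
(13447+738√332)^2 = 361643617 + 19847772√332
(13447+738√332)^3 = 9726043422151 + 533785979430√332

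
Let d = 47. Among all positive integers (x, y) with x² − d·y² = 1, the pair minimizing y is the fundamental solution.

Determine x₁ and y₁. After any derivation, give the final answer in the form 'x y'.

[6; 1,5,1,12] for √47; ℓ=4 ⇒ convergent index 3
k=0  a_k=6  p_k/q_k = 6/1
…
k=2  a_k=5  p_k/q_k = 41/6
k=3  a_k=1  p_k/q_k = 48/7
fundamental: x₁=48, y₁=7  (since 2304 − 47·49 = 1)

48 7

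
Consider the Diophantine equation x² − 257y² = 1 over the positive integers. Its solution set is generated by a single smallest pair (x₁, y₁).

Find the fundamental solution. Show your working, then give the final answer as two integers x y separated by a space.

√257 → a₀=16, period (32); ℓ=1 odd so k=1
a_0=16:  p_0=16·1+0=16,  q_0=16·0+1=1
a_1=32:  p_1=32·16+1=513,  q_1=32·1+0=32
→ (513, 32).  Check: 513²=263169, 257·32²=263168, difference 1.

513 32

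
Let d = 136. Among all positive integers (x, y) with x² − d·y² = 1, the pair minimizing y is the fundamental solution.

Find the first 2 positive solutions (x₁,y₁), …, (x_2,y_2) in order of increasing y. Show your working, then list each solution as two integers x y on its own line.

[11; 1,1,1,22] for √136; ℓ=4 ⇒ convergent index 3
k=0  a_k=11  p_k/q_k = 11/1
…
k=2  a_k=1  p_k/q_k = 23/2
k=3  a_k=1  p_k/q_k = 35/3
→ (35, 3).  Check: 35²=1225, 136·3²=1224, difference 1.
(35+3√136)^2 = 2449 + 210√136

35 3
2449 210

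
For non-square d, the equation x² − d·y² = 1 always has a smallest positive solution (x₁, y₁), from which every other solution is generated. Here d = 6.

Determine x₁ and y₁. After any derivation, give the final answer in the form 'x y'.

d=6: √d = [2; 2,4] (ℓ=2, even), read p_1/q_1
step 0: (2, 1)  from 2·(1,0) + (0,1)
step 1: (5, 2)  from 2·(2,1) + (1,0)
fundamental: x₁=5, y₁=2  (since 25 − 6·4 = 1)

5 2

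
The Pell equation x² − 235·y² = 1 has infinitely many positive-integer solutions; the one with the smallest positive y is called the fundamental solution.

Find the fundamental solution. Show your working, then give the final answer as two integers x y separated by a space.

46 3

d=235: √d = [15; 3,30] (ℓ=2, even), read p_1/q_1
i=0: a=15 ⇒ p=15, q=1
i=1: a=3 ⇒ p=46, q=3
fundamental: x₁=46, y₁=3  (since 2116 − 235·9 = 1)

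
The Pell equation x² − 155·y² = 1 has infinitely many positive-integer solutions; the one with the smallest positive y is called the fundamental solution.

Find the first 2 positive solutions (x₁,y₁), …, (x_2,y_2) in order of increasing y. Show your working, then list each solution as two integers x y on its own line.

249 20
124001 9960

√155 → a₀=12, period (2,4,2,24); ℓ=4 even so k=3
step 0: (12, 1)  from 12·(1,0) + (0,1)
step 1: (25, 2)  from 2·(12,1) + (1,0)
step 2: (112, 9)  from 4·(25,2) + (12,1)
step 3: (249, 20)  from 2·(112,9) + (25,2)
fundamental: x₁=249, y₁=20  (since 62001 − 155·400 = 1)
n=2: (249,20)∘(249,20) = (249·249+155·20·20, 249·20+20·249) = (124001,9960)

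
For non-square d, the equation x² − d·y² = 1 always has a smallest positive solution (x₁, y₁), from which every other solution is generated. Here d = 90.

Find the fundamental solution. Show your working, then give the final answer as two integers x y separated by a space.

19 2

d=90: √d = [9; 2,18] (ℓ=2, even), read p_1/q_1
k=0  a_k=9  p_k/q_k = 9/1
k=1  a_k=2  p_k/q_k = 19/2
fundamental: x₁=19, y₁=2  (since 361 − 90·4 = 1)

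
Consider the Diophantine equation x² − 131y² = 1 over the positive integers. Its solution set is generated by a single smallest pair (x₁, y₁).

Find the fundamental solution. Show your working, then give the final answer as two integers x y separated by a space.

10610 927

[11; 2,4,11,4,2,22] for √131; ℓ=6 ⇒ convergent index 5
i=0: a=11 ⇒ p=11, q=1
…
i=2: a=4 ⇒ p=103, q=9
i=3: a=11 ⇒ p=1156, q=101
i=4: a=4 ⇒ p=4727, q=413
i=5: a=2 ⇒ p=10610, q=927
→ (10610, 927).  Check: 10610²=112572100, 131·927²=112572099, difference 1.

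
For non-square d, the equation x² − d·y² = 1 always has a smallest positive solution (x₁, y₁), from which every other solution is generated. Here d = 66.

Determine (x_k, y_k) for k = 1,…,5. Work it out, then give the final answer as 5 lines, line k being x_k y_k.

65 8
8449 1040
1098305 135192
142771201 17573920
18559157825 2284474408

[8; 8,16] for √66; ℓ=2 ⇒ convergent index 1
a_0=8:  p_0=8·1+0=8,  q_0=8·0+1=1
a_1=8:  p_1=8·8+1=65,  q_1=8·1+0=8
fundamental: x₁=65, y₁=8  (since 4225 − 66·64 = 1)
(65+8√66)^2 = 8449 + 1040√66
(65+8√66)^3 = 1098305 + 135192√66
(65+8√66)^4 = 142771201 + 17573920√66
(65+8√66)^5 = 18559157825 + 2284474408√66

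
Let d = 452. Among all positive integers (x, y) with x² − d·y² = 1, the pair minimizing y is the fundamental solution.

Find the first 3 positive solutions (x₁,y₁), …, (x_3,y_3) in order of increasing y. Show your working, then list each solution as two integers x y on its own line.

1204353 56648
2900932297217 136448377488
6987493029899166849 328664025545553880

d=452: √d = [21; 3,1,5,3,10,3,5,1,3,42] (ℓ=10, even), read p_9/q_9
i=0: a=21 ⇒ p=21, q=1
…
i=2: a=1 ⇒ p=85, q=4
i=3: a=5 ⇒ p=489, q=23
i=4: a=3 ⇒ p=1552, q=73
i=5: a=10 ⇒ p=16009, q=753
…
i=7: a=5 ⇒ p=263904, q=12413
i=8: a=1 ⇒ p=313483, q=14745
i=9: a=3 ⇒ p=1204353, q=56648
fundamental: x₁=1204353, y₁=56648  (since 1450466148609 − 452·3208995904 = 1)
(1204353+56648√452)^2 = 2900932297217 + 136448377488√452
(1204353+56648√452)^3 = 6987493029899166849 + 328664025545553880√452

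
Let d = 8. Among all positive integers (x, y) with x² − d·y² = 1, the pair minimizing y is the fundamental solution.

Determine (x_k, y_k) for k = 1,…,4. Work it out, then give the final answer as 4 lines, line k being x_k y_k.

3 1
17 6
99 35
577 204

[2; 1,4] for √8; ℓ=2 ⇒ convergent index 1
a_0=2:  p_0=2·1+0=2,  q_0=2·0+1=1
a_1=1:  p_1=1·2+1=3,  q_1=1·1+0=1
(x₁, y₁) = (3, 1);  3² − 8·1² = 1 ✓
n=2: (3,1)∘(3,1) = (3·3+8·1·1, 3·1+1·3) = (17,6)
n=3: (17,6)∘(3,1) = (3·17+8·1·6, 3·6+1·17) = (99,35)
n=4: (99,35)∘(3,1) = (3·99+8·1·35, 3·35+1·99) = (577,204)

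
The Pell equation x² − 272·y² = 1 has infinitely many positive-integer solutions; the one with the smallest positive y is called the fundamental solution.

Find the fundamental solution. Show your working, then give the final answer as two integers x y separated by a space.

√272 → a₀=16, period (2,32); ℓ=2 even so k=1
k=0  a_k=16  p_k/q_k = 16/1
k=1  a_k=2  p_k/q_k = 33/2
→ (33, 2).  Check: 33²=1089, 272·2²=1088, difference 1.

33 2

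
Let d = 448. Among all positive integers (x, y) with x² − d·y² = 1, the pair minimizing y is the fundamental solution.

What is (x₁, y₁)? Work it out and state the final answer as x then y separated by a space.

127 6

d=448: √d = [21; 6,42] (ℓ=2, even), read p_1/q_1
step 0: (21, 1)  from 21·(1,0) + (0,1)
step 1: (127, 6)  from 6·(21,1) + (1,0)
fundamental: x₁=127, y₁=6  (since 16129 − 448·36 = 1)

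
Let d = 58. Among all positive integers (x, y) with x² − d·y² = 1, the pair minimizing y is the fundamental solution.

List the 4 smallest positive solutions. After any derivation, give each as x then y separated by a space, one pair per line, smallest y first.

√58 = [7; 1,1,1,1,1,1,14, …], period ℓ=7 (odd) → k=13
step 0: (7, 1)  from 7·(1,0) + (0,1)
step 1: (8, 1)  from 1·(7,1) + (1,0)
step 2: (15, 2)  from 1·(8,1) + (7,1)
step 3: (23, 3)  from 1·(15,2) + (8,1)
…
step 5: (61, 8)  from 1·(38,5) + (23,3)
…
step 7: (1447, 190)  from 14·(99,13) + (61,8)
…
step 9: (2993, 393)  from 1·(1546,203) + (1447,190)
step 10: (4539, 596)  from 1·(2993,393) + (1546,203)
…
step 12: (12071, 1585)  from 1·(7532,989) + (4539,596)
step 13: (19603, 2574)  from 1·(12071,1585) + (7532,989)
(x₁, y₁) = (19603, 2574);  19603² − 58·2574² = 1 ✓
n=2: (19603,2574)∘(19603,2574) = (19603·19603+58·2574·2574, 19603·2574+2574·19603) = (768555217,100916244)
n=3: (768555217,100916244)∘(19603,2574) = (19603·768555217+58·2574·100916244, 19603·100916244+2574·768555217) = (30131975818099,3956522259690)
n=4: (30131975818099,3956522259690)∘(19603,2574) = (19603·30131975818099+58·2574·3956522259690, 19603·3956522259690+2574·30131975818099) = (1181354243155834177,155119411612489896)

19603 2574
768555217 100916244
30131975818099 3956522259690
1181354243155834177 155119411612489896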